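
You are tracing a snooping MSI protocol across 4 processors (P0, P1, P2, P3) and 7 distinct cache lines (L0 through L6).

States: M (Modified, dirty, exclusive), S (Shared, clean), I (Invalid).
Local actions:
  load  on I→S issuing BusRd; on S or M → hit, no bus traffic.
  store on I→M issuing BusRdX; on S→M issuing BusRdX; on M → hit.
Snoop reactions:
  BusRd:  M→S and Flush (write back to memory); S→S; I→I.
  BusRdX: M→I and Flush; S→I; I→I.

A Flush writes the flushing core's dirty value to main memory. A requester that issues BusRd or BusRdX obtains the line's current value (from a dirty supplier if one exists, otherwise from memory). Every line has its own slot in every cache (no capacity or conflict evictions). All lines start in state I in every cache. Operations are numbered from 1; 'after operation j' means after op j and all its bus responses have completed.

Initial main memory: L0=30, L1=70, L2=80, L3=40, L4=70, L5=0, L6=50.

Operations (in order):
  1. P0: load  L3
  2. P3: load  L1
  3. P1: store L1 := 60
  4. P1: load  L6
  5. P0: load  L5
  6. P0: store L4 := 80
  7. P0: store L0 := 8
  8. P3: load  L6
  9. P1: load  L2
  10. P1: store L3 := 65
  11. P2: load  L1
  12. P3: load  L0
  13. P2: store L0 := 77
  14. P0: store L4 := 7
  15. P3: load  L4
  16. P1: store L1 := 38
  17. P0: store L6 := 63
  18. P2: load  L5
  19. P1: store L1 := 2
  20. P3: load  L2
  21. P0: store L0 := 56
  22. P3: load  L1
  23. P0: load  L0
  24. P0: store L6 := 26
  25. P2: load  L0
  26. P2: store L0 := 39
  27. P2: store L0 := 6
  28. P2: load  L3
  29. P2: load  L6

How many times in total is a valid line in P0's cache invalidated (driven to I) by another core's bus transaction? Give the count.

invalidations = 3

step 1: P0: load  L3  ⟶  SIII  (L3)  txn=BusRd  M[L3]=40
step 2: P3: load  L1  ⟶  IIIS  (L1)  txn=BusRd  M[L1]=70
step 3: P1: store L1 := 60  ⟶  IMII  (L1)  txn=BusRdX  M[L1]=70
step 4: P1: load  L6  ⟶  ISII  (L6)  txn=BusRd  M[L6]=50
step 5: P0: load  L5  ⟶  SIII  (L5)  txn=BusRd  M[L5]=0
step 6: P0: store L4 := 80  ⟶  MIII  (L4)  txn=BusRdX  M[L4]=70
step 7: P0: store L0 := 8  ⟶  MIII  (L0)  txn=BusRdX  M[L0]=30
step 8: P3: load  L6  ⟶  ISIS  (L6)  txn=BusRd  M[L6]=50
step 9: P1: load  L2  ⟶  ISII  (L2)  txn=BusRd  M[L2]=80
step 10: P1: store L3 := 65  ⟶  IMII  (L3)  txn=BusRdX  M[L3]=40
step 11: P2: load  L1  ⟶  ISSI  (L1)  txn=BusRd+Flush  M[L1]=60
step 12: P3: load  L0  ⟶  SIIS  (L0)  txn=BusRd+Flush  M[L0]=8
step 13: P2: store L0 := 77  ⟶  IIMI  (L0)  txn=BusRdX  M[L0]=8
step 14: P0: store L4 := 7  ⟶  MIII  (L4)  txn=∅  M[L4]=70
step 15: P3: load  L4  ⟶  SIIS  (L4)  txn=BusRd+Flush  M[L4]=7
step 16: P1: store L1 := 38  ⟶  IMII  (L1)  txn=BusRdX  M[L1]=60
step 17: P0: store L6 := 63  ⟶  MIII  (L6)  txn=BusRdX  M[L6]=50
step 18: P2: load  L5  ⟶  SISI  (L5)  txn=BusRd  M[L5]=0
step 19: P1: store L1 := 2  ⟶  IMII  (L1)  txn=∅  M[L1]=60
step 20: P3: load  L2  ⟶  ISIS  (L2)  txn=BusRd  M[L2]=80
step 21: P0: store L0 := 56  ⟶  MIII  (L0)  txn=BusRdX+Flush  M[L0]=77
step 22: P3: load  L1  ⟶  ISIS  (L1)  txn=BusRd+Flush  M[L1]=2
step 23: P0: load  L0  ⟶  MIII  (L0)  txn=∅  M[L0]=77
step 24: P0: store L6 := 26  ⟶  MIII  (L6)  txn=∅  M[L6]=50
step 25: P2: load  L0  ⟶  SISI  (L0)  txn=BusRd+Flush  M[L0]=56
step 26: P2: store L0 := 39  ⟶  IIMI  (L0)  txn=BusRdX  M[L0]=56
step 27: P2: store L0 := 6  ⟶  IIMI  (L0)  txn=∅  M[L0]=56
step 28: P2: load  L3  ⟶  ISSI  (L3)  txn=BusRd+Flush  M[L3]=65
step 29: P2: load  L6  ⟶  SISI  (L6)  txn=BusRd+Flush  M[L6]=26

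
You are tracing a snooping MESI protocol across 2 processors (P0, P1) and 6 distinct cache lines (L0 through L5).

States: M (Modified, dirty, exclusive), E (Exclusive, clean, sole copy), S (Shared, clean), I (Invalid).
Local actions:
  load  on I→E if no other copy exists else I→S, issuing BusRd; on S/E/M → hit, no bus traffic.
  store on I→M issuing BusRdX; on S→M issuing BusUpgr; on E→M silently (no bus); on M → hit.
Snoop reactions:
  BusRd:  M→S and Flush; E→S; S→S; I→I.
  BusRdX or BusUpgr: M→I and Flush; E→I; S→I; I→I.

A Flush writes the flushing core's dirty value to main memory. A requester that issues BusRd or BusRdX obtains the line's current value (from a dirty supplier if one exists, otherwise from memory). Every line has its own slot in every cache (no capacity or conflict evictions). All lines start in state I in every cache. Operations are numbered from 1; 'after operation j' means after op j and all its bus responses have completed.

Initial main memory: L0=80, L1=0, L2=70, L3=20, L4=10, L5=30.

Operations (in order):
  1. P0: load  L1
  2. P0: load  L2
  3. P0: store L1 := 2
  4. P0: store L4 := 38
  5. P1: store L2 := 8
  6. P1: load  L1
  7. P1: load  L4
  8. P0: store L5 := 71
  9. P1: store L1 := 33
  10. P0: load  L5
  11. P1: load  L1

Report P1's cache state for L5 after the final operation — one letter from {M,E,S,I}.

step 1: P0: load  L1  ⟶  EI  (L1)  txn=BusRd  M[L1]=0
step 2: P0: load  L2  ⟶  EI  (L2)  txn=BusRd  M[L2]=70
step 3: P0: store L1 := 2  ⟶  MI  (L1)  txn=∅  M[L1]=0
step 4: P0: store L4 := 38  ⟶  MI  (L4)  txn=BusRdX  M[L4]=10
step 5: P1: store L2 := 8  ⟶  IM  (L2)  txn=BusRdX  M[L2]=70
step 6: P1: load  L1  ⟶  SS  (L1)  txn=BusRd+Flush  M[L1]=2
step 7: P1: load  L4  ⟶  SS  (L4)  txn=BusRd+Flush  M[L4]=38
step 8: P0: store L5 := 71  ⟶  MI  (L5)  txn=BusRdX  M[L5]=30
step 9: P1: store L1 := 33  ⟶  IM  (L1)  txn=BusUpgr  M[L1]=2
step 10: P0: load  L5  ⟶  MI  (L5)  txn=∅  M[L5]=30
step 11: P1: load  L1  ⟶  IM  (L1)  txn=∅  M[L1]=2

state = I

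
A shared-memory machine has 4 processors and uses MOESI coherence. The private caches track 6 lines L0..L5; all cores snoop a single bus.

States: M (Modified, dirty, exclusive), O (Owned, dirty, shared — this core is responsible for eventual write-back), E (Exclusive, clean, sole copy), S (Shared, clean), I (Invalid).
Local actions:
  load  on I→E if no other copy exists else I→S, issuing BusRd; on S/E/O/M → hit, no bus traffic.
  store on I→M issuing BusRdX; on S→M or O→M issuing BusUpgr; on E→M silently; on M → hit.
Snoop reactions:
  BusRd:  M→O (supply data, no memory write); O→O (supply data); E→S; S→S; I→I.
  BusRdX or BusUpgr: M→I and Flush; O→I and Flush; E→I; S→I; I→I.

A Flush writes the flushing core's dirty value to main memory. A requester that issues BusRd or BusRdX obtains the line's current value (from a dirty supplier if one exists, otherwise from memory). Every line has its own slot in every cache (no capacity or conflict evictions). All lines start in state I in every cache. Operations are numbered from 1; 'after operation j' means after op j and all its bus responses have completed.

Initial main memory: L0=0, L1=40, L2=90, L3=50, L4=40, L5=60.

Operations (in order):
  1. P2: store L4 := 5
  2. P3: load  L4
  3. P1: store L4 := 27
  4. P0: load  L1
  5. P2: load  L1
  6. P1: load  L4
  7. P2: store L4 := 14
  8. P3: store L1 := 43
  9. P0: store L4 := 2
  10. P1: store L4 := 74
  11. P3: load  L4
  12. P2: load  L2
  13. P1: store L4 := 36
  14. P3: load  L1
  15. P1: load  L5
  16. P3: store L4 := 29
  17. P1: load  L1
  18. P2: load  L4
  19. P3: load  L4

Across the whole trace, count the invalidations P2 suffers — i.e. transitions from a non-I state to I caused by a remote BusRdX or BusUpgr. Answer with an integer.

invalidations = 3

step 1: P2: store L4 := 5  ⟶  IIMI  (L4)  txn=BusRdX  M[L4]=40
step 2: P3: load  L4  ⟶  IIOS  (L4)  txn=BusRd  M[L4]=40
step 3: P1: store L4 := 27  ⟶  IMII  (L4)  txn=BusRdX+Flush  M[L4]=5
step 4: P0: load  L1  ⟶  EIII  (L1)  txn=BusRd  M[L1]=40
step 5: P2: load  L1  ⟶  SISI  (L1)  txn=BusRd  M[L1]=40
step 6: P1: load  L4  ⟶  IMII  (L4)  txn=∅  M[L4]=5
step 7: P2: store L4 := 14  ⟶  IIMI  (L4)  txn=BusRdX+Flush  M[L4]=27
step 8: P3: store L1 := 43  ⟶  IIIM  (L1)  txn=BusRdX  M[L1]=40
step 9: P0: store L4 := 2  ⟶  MIII  (L4)  txn=BusRdX+Flush  M[L4]=14
step 10: P1: store L4 := 74  ⟶  IMII  (L4)  txn=BusRdX+Flush  M[L4]=2
step 11: P3: load  L4  ⟶  IOIS  (L4)  txn=BusRd  M[L4]=2
step 12: P2: load  L2  ⟶  IIEI  (L2)  txn=BusRd  M[L2]=90
step 13: P1: store L4 := 36  ⟶  IMII  (L4)  txn=BusUpgr  M[L4]=2
step 14: P3: load  L1  ⟶  IIIM  (L1)  txn=∅  M[L1]=40
step 15: P1: load  L5  ⟶  IEII  (L5)  txn=BusRd  M[L5]=60
step 16: P3: store L4 := 29  ⟶  IIIM  (L4)  txn=BusRdX+Flush  M[L4]=36
step 17: P1: load  L1  ⟶  ISIO  (L1)  txn=BusRd  M[L1]=40
step 18: P2: load  L4  ⟶  IISO  (L4)  txn=BusRd  M[L4]=36
step 19: P3: load  L4  ⟶  IISO  (L4)  txn=∅  M[L4]=36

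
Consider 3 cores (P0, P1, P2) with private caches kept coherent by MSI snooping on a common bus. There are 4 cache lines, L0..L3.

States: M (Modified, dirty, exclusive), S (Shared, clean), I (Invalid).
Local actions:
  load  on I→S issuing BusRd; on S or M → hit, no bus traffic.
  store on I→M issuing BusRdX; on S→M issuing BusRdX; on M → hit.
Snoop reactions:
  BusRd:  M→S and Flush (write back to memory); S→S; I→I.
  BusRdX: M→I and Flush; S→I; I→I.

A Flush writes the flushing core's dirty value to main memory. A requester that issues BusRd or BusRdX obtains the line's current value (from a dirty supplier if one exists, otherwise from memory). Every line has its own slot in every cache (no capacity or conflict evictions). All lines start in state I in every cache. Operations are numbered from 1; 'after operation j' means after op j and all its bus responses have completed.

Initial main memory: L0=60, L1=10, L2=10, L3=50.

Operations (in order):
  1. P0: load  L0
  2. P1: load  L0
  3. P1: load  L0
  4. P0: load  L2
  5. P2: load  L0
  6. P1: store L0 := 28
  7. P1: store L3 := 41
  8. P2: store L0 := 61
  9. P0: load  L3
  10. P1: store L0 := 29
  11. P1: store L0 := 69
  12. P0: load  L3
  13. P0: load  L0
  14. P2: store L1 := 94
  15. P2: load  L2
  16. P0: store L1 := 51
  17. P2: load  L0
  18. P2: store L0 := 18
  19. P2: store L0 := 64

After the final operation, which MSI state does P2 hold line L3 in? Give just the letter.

state = I

1. P0: load  L0  bus=[BusRd]  L0: P0=S P1=I P2=I  mem[L0]=60
2. P1: load  L0  bus=[BusRd]  L0: P0=S P1=S P2=I  mem[L0]=60
3. P1: load  L0  bus=[-]  L0: P0=S P1=S P2=I  mem[L0]=60
4. P0: load  L2  bus=[BusRd]  L2: P0=S P1=I P2=I  mem[L2]=10
5. P2: load  L0  bus=[BusRd]  L0: P0=S P1=S P2=S  mem[L0]=60
6. P1: store L0 := 28  bus=[BusRdX]  L0: P0=I P1=M P2=I  mem[L0]=60
7. P1: store L3 := 41  bus=[BusRdX]  L3: P0=I P1=M P2=I  mem[L3]=50
8. P2: store L0 := 61  bus=[BusRdX,Flush]  L0: P0=I P1=I P2=M  mem[L0]=28
9. P0: load  L3  bus=[BusRd,Flush]  L3: P0=S P1=S P2=I  mem[L3]=41
10. P1: store L0 := 29  bus=[BusRdX,Flush]  L0: P0=I P1=M P2=I  mem[L0]=61
11. P1: store L0 := 69  bus=[-]  L0: P0=I P1=M P2=I  mem[L0]=61
12. P0: load  L3  bus=[-]  L3: P0=S P1=S P2=I  mem[L3]=41
13. P0: load  L0  bus=[BusRd,Flush]  L0: P0=S P1=S P2=I  mem[L0]=69
14. P2: store L1 := 94  bus=[BusRdX]  L1: P0=I P1=I P2=M  mem[L1]=10
15. P2: load  L2  bus=[BusRd]  L2: P0=S P1=I P2=S  mem[L2]=10
16. P0: store L1 := 51  bus=[BusRdX,Flush]  L1: P0=M P1=I P2=I  mem[L1]=94
17. P2: load  L0  bus=[BusRd]  L0: P0=S P1=S P2=S  mem[L0]=69
18. P2: store L0 := 18  bus=[BusRdX]  L0: P0=I P1=I P2=M  mem[L0]=69
19. P2: store L0 := 64  bus=[-]  L0: P0=I P1=I P2=M  mem[L0]=69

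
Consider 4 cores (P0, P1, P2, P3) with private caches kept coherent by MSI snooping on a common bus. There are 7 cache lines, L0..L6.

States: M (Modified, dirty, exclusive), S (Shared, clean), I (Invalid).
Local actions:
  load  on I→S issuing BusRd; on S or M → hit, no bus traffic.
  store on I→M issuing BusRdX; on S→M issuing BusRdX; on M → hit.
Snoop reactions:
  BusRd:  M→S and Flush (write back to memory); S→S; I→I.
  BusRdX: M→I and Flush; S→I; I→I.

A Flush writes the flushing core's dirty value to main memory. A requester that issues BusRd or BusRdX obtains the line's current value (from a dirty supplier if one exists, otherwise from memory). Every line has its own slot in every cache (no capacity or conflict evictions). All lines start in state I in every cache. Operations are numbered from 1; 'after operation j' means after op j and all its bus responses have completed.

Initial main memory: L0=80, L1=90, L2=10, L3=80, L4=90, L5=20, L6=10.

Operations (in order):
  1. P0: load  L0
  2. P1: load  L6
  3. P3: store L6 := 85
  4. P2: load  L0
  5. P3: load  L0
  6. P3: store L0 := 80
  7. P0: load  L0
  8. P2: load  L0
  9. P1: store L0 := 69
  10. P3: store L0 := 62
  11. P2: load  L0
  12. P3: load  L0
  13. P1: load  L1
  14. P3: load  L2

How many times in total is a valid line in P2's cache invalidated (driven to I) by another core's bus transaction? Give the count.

1. P0: load  L0  bus=[BusRd]  L0: P0=S P1=I P2=I P3=I  mem[L0]=80
2. P1: load  L6  bus=[BusRd]  L6: P0=I P1=S P2=I P3=I  mem[L6]=10
3. P3: store L6 := 85  bus=[BusRdX]  L6: P0=I P1=I P2=I P3=M  mem[L6]=10
4. P2: load  L0  bus=[BusRd]  L0: P0=S P1=I P2=S P3=I  mem[L0]=80
5. P3: load  L0  bus=[BusRd]  L0: P0=S P1=I P2=S P3=S  mem[L0]=80
6. P3: store L0 := 80  bus=[BusRdX]  L0: P0=I P1=I P2=I P3=M  mem[L0]=80
7. P0: load  L0  bus=[BusRd,Flush]  L0: P0=S P1=I P2=I P3=S  mem[L0]=80
8. P2: load  L0  bus=[BusRd]  L0: P0=S P1=I P2=S P3=S  mem[L0]=80
9. P1: store L0 := 69  bus=[BusRdX]  L0: P0=I P1=M P2=I P3=I  mem[L0]=80
10. P3: store L0 := 62  bus=[BusRdX,Flush]  L0: P0=I P1=I P2=I P3=M  mem[L0]=69
11. P2: load  L0  bus=[BusRd,Flush]  L0: P0=I P1=I P2=S P3=S  mem[L0]=62
12. P3: load  L0  bus=[-]  L0: P0=I P1=I P2=S P3=S  mem[L0]=62
13. P1: load  L1  bus=[BusRd]  L1: P0=I P1=S P2=I P3=I  mem[L1]=90
14. P3: load  L2  bus=[BusRd]  L2: P0=I P1=I P2=I P3=S  mem[L2]=10

invalidations = 2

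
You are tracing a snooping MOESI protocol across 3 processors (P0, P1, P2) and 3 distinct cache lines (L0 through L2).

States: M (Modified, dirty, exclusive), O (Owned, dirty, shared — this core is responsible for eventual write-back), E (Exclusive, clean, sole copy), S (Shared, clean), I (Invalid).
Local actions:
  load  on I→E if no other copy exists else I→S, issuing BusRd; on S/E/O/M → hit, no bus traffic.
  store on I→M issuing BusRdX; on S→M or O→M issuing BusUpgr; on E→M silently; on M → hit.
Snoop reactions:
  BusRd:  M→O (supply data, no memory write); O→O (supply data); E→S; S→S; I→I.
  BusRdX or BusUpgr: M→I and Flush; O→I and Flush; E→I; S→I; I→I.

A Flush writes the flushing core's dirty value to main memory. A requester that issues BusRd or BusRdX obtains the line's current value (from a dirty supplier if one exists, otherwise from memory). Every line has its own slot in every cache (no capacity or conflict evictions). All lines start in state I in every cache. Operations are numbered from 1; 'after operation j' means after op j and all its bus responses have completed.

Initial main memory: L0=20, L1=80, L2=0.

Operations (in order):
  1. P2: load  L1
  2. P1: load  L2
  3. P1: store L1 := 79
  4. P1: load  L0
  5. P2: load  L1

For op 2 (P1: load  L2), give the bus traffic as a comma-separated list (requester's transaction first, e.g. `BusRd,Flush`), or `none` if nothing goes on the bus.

1. P2: load  L1  bus=[BusRd]  L1: P0=I P1=I P2=E  mem[L1]=80
2. P1: load  L2  bus=[BusRd]  L2: P0=I P1=E P2=I  mem[L2]=0
3. P1: store L1 := 79  bus=[BusRdX]  L1: P0=I P1=M P2=I  mem[L1]=80
4. P1: load  L0  bus=[BusRd]  L0: P0=I P1=E P2=I  mem[L0]=20
5. P2: load  L1  bus=[BusRd]  L1: P0=I P1=O P2=S  mem[L1]=80

bus = BusRd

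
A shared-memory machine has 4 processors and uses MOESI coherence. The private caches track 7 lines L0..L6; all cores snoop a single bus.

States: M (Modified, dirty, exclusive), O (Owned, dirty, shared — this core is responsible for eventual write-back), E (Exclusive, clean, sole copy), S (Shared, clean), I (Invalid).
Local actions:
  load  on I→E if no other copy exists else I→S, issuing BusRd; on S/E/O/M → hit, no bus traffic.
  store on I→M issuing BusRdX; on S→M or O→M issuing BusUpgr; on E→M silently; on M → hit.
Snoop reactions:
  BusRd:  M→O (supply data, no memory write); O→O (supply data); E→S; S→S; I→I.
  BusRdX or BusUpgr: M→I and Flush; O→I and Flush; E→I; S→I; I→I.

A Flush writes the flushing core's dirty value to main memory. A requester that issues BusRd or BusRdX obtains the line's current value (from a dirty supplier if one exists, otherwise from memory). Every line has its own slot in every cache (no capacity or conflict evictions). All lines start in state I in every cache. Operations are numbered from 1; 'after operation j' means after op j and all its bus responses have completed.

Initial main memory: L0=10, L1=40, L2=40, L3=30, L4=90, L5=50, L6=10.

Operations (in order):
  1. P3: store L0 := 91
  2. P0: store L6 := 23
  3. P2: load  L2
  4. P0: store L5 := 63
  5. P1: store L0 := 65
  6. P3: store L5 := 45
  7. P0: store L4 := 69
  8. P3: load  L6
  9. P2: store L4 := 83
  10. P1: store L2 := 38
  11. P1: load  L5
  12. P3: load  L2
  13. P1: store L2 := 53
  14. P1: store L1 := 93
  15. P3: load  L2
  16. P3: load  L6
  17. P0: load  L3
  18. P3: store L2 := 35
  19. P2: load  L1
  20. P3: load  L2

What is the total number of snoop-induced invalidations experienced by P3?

invalidations = 2

  op1 P3: store L0 := 91 → I/I/I/M on L0; bus BusRdX; mem=10
  op2 P0: store L6 := 23 → M/I/I/I on L6; bus BusRdX; mem=10
  op3 P2: load  L2 → I/I/E/I on L2; bus BusRd; mem=40
  op4 P0: store L5 := 63 → M/I/I/I on L5; bus BusRdX; mem=50
  op5 P1: store L0 := 65 → I/M/I/I on L0; bus BusRdX Flush; mem=91
  op6 P3: store L5 := 45 → I/I/I/M on L5; bus BusRdX Flush; mem=63
  op7 P0: store L4 := 69 → M/I/I/I on L4; bus BusRdX; mem=90
  op8 P3: load  L6 → O/I/I/S on L6; bus BusRd; mem=10
  op9 P2: store L4 := 83 → I/I/M/I on L4; bus BusRdX Flush; mem=69
  op10 P1: store L2 := 38 → I/M/I/I on L2; bus BusRdX; mem=40
  op11 P1: load  L5 → I/S/I/O on L5; bus BusRd; mem=63
  op12 P3: load  L2 → I/O/I/S on L2; bus BusRd; mem=40
  op13 P1: store L2 := 53 → I/M/I/I on L2; bus BusUpgr; mem=40
  op14 P1: store L1 := 93 → I/M/I/I on L1; bus BusRdX; mem=40
  op15 P3: load  L2 → I/O/I/S on L2; bus BusRd; mem=40
  op16 P3: load  L6 → O/I/I/S on L6; bus (none); mem=10
  op17 P0: load  L3 → E/I/I/I on L3; bus BusRd; mem=30
  op18 P3: store L2 := 35 → I/I/I/M on L2; bus BusUpgr Flush; mem=53
  op19 P2: load  L1 → I/O/S/I on L1; bus BusRd; mem=40
  op20 P3: load  L2 → I/I/I/M on L2; bus (none); mem=53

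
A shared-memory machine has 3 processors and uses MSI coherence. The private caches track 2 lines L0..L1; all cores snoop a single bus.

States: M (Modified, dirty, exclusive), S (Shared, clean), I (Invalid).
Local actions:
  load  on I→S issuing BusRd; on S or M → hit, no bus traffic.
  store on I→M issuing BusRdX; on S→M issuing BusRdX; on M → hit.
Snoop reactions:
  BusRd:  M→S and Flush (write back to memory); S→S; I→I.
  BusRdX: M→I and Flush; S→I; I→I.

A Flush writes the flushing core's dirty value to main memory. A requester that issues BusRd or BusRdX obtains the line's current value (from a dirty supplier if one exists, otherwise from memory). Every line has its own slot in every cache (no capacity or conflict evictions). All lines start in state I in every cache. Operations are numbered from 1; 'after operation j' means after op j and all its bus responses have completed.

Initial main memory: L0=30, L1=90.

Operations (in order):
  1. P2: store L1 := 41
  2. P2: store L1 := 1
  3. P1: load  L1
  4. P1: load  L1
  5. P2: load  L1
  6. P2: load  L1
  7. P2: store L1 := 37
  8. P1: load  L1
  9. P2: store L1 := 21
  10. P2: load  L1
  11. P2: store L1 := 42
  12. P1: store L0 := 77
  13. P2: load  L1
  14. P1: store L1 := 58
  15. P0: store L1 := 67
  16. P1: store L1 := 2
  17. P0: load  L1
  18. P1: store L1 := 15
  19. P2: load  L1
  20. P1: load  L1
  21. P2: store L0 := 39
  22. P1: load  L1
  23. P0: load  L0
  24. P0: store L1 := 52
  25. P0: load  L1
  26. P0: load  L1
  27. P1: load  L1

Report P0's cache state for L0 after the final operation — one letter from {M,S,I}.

state = S

1. P2: store L1 := 41  bus=[BusRdX]  L1: P0=I P1=I P2=M  mem[L1]=90
2. P2: store L1 := 1  bus=[-]  L1: P0=I P1=I P2=M  mem[L1]=90
3. P1: load  L1  bus=[BusRd,Flush]  L1: P0=I P1=S P2=S  mem[L1]=1
4. P1: load  L1  bus=[-]  L1: P0=I P1=S P2=S  mem[L1]=1
5. P2: load  L1  bus=[-]  L1: P0=I P1=S P2=S  mem[L1]=1
6. P2: load  L1  bus=[-]  L1: P0=I P1=S P2=S  mem[L1]=1
7. P2: store L1 := 37  bus=[BusRdX]  L1: P0=I P1=I P2=M  mem[L1]=1
8. P1: load  L1  bus=[BusRd,Flush]  L1: P0=I P1=S P2=S  mem[L1]=37
9. P2: store L1 := 21  bus=[BusRdX]  L1: P0=I P1=I P2=M  mem[L1]=37
10. P2: load  L1  bus=[-]  L1: P0=I P1=I P2=M  mem[L1]=37
11. P2: store L1 := 42  bus=[-]  L1: P0=I P1=I P2=M  mem[L1]=37
12. P1: store L0 := 77  bus=[BusRdX]  L0: P0=I P1=M P2=I  mem[L0]=30
13. P2: load  L1  bus=[-]  L1: P0=I P1=I P2=M  mem[L1]=37
14. P1: store L1 := 58  bus=[BusRdX,Flush]  L1: P0=I P1=M P2=I  mem[L1]=42
15. P0: store L1 := 67  bus=[BusRdX,Flush]  L1: P0=M P1=I P2=I  mem[L1]=58
16. P1: store L1 := 2  bus=[BusRdX,Flush]  L1: P0=I P1=M P2=I  mem[L1]=67
17. P0: load  L1  bus=[BusRd,Flush]  L1: P0=S P1=S P2=I  mem[L1]=2
18. P1: store L1 := 15  bus=[BusRdX]  L1: P0=I P1=M P2=I  mem[L1]=2
19. P2: load  L1  bus=[BusRd,Flush]  L1: P0=I P1=S P2=S  mem[L1]=15
20. P1: load  L1  bus=[-]  L1: P0=I P1=S P2=S  mem[L1]=15
21. P2: store L0 := 39  bus=[BusRdX,Flush]  L0: P0=I P1=I P2=M  mem[L0]=77
22. P1: load  L1  bus=[-]  L1: P0=I P1=S P2=S  mem[L1]=15
23. P0: load  L0  bus=[BusRd,Flush]  L0: P0=S P1=I P2=S  mem[L0]=39
24. P0: store L1 := 52  bus=[BusRdX]  L1: P0=M P1=I P2=I  mem[L1]=15
25. P0: load  L1  bus=[-]  L1: P0=M P1=I P2=I  mem[L1]=15
26. P0: load  L1  bus=[-]  L1: P0=M P1=I P2=I  mem[L1]=15
27. P1: load  L1  bus=[BusRd,Flush]  L1: P0=S P1=S P2=I  mem[L1]=52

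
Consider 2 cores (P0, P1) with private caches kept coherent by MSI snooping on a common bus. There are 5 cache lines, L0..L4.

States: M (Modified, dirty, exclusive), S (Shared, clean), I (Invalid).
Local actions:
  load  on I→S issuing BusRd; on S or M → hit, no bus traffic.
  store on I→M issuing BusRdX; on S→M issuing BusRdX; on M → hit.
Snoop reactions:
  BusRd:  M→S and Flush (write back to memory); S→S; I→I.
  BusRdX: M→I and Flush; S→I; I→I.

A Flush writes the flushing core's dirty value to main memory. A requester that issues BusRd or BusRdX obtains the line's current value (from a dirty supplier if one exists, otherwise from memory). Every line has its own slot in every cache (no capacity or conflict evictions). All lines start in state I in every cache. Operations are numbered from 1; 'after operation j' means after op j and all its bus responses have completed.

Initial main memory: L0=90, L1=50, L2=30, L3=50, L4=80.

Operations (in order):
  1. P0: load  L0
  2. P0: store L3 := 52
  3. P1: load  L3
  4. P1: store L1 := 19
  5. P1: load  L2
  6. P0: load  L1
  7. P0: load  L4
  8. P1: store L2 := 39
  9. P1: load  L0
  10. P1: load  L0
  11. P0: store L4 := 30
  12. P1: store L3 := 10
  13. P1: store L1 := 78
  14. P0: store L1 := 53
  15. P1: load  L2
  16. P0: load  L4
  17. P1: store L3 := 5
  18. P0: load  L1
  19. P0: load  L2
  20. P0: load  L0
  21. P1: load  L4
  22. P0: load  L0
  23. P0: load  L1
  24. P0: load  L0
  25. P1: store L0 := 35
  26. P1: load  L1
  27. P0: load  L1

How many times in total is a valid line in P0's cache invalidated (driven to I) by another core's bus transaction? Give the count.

  op1 P0: load  L0 → S/I on L0; bus BusRd; mem=90
  op2 P0: store L3 := 52 → M/I on L3; bus BusRdX; mem=50
  op3 P1: load  L3 → S/S on L3; bus BusRd Flush; mem=52
  op4 P1: store L1 := 19 → I/M on L1; bus BusRdX; mem=50
  op5 P1: load  L2 → I/S on L2; bus BusRd; mem=30
  op6 P0: load  L1 → S/S on L1; bus BusRd Flush; mem=19
  op7 P0: load  L4 → S/I on L4; bus BusRd; mem=80
  op8 P1: store L2 := 39 → I/M on L2; bus BusRdX; mem=30
  op9 P1: load  L0 → S/S on L0; bus BusRd; mem=90
  op10 P1: load  L0 → S/S on L0; bus (none); mem=90
  op11 P0: store L4 := 30 → M/I on L4; bus BusRdX; mem=80
  op12 P1: store L3 := 10 → I/M on L3; bus BusRdX; mem=52
  op13 P1: store L1 := 78 → I/M on L1; bus BusRdX; mem=19
  op14 P0: store L1 := 53 → M/I on L1; bus BusRdX Flush; mem=78
  op15 P1: load  L2 → I/M on L2; bus (none); mem=30
  op16 P0: load  L4 → M/I on L4; bus (none); mem=80
  op17 P1: store L3 := 5 → I/M on L3; bus (none); mem=52
  op18 P0: load  L1 → M/I on L1; bus (none); mem=78
  op19 P0: load  L2 → S/S on L2; bus BusRd Flush; mem=39
  op20 P0: load  L0 → S/S on L0; bus (none); mem=90
  op21 P1: load  L4 → S/S on L4; bus BusRd Flush; mem=30
  op22 P0: load  L0 → S/S on L0; bus (none); mem=90
  op23 P0: load  L1 → M/I on L1; bus (none); mem=78
  op24 P0: load  L0 → S/S on L0; bus (none); mem=90
  op25 P1: store L0 := 35 → I/M on L0; bus BusRdX; mem=90
  op26 P1: load  L1 → S/S on L1; bus BusRd Flush; mem=53
  op27 P0: load  L1 → S/S on L1; bus (none); mem=53

invalidations = 3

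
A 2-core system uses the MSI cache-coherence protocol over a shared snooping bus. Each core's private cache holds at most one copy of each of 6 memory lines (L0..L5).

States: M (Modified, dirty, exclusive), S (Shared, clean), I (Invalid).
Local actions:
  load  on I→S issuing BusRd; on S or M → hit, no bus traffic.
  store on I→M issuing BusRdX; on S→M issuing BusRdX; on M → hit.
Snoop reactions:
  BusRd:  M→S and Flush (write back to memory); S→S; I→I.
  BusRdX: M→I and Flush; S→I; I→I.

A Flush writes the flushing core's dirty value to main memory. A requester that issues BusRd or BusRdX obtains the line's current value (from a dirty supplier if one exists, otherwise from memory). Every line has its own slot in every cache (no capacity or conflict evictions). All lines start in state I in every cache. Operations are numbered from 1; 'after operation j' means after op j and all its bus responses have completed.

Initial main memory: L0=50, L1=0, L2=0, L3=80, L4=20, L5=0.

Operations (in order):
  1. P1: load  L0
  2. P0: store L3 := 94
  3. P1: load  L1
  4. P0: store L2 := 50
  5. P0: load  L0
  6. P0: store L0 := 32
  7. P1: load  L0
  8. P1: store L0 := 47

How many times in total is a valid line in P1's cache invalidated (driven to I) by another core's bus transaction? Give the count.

step 1: P1: load  L0  ⟶  IS  (L0)  txn=BusRd  M[L0]=50
step 2: P0: store L3 := 94  ⟶  MI  (L3)  txn=BusRdX  M[L3]=80
step 3: P1: load  L1  ⟶  IS  (L1)  txn=BusRd  M[L1]=0
step 4: P0: store L2 := 50  ⟶  MI  (L2)  txn=BusRdX  M[L2]=0
step 5: P0: load  L0  ⟶  SS  (L0)  txn=BusRd  M[L0]=50
step 6: P0: store L0 := 32  ⟶  MI  (L0)  txn=BusRdX  M[L0]=50
step 7: P1: load  L0  ⟶  SS  (L0)  txn=BusRd+Flush  M[L0]=32
step 8: P1: store L0 := 47  ⟶  IM  (L0)  txn=BusRdX  M[L0]=32

invalidations = 1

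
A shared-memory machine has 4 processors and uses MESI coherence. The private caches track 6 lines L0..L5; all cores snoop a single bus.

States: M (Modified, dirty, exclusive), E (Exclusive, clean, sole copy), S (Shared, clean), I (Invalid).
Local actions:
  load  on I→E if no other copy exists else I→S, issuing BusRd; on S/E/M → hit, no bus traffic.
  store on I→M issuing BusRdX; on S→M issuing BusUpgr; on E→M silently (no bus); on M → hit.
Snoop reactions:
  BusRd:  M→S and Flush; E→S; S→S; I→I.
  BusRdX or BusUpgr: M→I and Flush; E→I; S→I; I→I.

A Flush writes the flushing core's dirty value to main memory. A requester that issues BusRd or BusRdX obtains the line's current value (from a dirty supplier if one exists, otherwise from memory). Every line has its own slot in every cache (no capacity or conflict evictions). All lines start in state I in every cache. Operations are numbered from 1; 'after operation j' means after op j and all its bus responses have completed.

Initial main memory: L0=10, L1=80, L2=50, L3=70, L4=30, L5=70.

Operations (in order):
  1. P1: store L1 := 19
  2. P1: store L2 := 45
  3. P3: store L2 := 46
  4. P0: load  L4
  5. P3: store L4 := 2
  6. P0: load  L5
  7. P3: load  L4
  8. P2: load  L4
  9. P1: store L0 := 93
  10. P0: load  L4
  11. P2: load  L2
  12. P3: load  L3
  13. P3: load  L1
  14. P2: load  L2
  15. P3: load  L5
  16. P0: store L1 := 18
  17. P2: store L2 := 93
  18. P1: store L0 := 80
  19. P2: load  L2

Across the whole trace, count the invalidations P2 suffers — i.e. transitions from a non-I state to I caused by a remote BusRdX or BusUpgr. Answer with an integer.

[1] P1: store L1 := 19 | P0:I, P1:M(19), P2:I, P3:I | bus: BusRdX
[2] P1: store L2 := 45 | P0:I, P1:M(45), P2:I, P3:I | bus: BusRdX
[3] P3: store L2 := 46 | P0:I, P1:I, P2:I, P3:M(46) | bus: BusRdX,Flush
[4] P0: load  L4 | P0:E(30), P1:I, P2:I, P3:I | bus: BusRd
[5] P3: store L4 := 2 | P0:I, P1:I, P2:I, P3:M(2) | bus: BusRdX
[6] P0: load  L5 | P0:E(70), P1:I, P2:I, P3:I | bus: BusRd
[7] P3: load  L4 | P0:I, P1:I, P2:I, P3:M(2) | bus: none
[8] P2: load  L4 | P0:I, P1:I, P2:S(2), P3:S(2) | bus: BusRd,Flush
[9] P1: store L0 := 93 | P0:I, P1:M(93), P2:I, P3:I | bus: BusRdX
[10] P0: load  L4 | P0:S(2), P1:I, P2:S(2), P3:S(2) | bus: BusRd
[11] P2: load  L2 | P0:I, P1:I, P2:S(46), P3:S(46) | bus: BusRd,Flush
[12] P3: load  L3 | P0:I, P1:I, P2:I, P3:E(70) | bus: BusRd
[13] P3: load  L1 | P0:I, P1:S(19), P2:I, P3:S(19) | bus: BusRd,Flush
[14] P2: load  L2 | P0:I, P1:I, P2:S(46), P3:S(46) | bus: none
[15] P3: load  L5 | P0:S(70), P1:I, P2:I, P3:S(70) | bus: BusRd
[16] P0: store L1 := 18 | P0:M(18), P1:I, P2:I, P3:I | bus: BusRdX
[17] P2: store L2 := 93 | P0:I, P1:I, P2:M(93), P3:I | bus: BusUpgr
[18] P1: store L0 := 80 | P0:I, P1:M(80), P2:I, P3:I | bus: none
[19] P2: load  L2 | P0:I, P1:I, P2:M(93), P3:I | bus: none

invalidations = 0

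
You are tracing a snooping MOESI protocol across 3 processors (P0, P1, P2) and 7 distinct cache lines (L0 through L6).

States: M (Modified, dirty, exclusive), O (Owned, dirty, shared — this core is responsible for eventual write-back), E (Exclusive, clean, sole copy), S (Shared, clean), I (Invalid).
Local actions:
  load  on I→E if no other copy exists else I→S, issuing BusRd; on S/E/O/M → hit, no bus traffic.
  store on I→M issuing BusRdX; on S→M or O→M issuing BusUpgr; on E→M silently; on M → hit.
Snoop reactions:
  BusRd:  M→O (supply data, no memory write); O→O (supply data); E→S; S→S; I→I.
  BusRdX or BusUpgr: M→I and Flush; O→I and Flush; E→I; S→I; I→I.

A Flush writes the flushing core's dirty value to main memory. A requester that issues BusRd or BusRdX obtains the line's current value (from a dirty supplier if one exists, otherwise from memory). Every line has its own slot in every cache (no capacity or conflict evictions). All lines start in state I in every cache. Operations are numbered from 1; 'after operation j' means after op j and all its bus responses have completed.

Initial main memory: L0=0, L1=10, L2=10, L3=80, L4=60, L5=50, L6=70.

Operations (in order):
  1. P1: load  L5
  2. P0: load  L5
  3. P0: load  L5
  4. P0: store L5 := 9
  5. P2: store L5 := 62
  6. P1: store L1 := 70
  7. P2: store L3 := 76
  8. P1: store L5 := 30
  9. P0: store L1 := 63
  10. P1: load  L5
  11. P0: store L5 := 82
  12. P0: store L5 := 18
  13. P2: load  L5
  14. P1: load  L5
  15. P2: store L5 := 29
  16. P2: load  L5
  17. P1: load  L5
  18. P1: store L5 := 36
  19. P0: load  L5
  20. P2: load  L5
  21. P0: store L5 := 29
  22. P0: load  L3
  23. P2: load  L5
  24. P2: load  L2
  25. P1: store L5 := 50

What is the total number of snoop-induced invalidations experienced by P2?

  op1 P1: load  L5 → I/E/I on L5; bus BusRd; mem=50
  op2 P0: load  L5 → S/S/I on L5; bus BusRd; mem=50
  op3 P0: load  L5 → S/S/I on L5; bus (none); mem=50
  op4 P0: store L5 := 9 → M/I/I on L5; bus BusUpgr; mem=50
  op5 P2: store L5 := 62 → I/I/M on L5; bus BusRdX Flush; mem=9
  op6 P1: store L1 := 70 → I/M/I on L1; bus BusRdX; mem=10
  op7 P2: store L3 := 76 → I/I/M on L3; bus BusRdX; mem=80
  op8 P1: store L5 := 30 → I/M/I on L5; bus BusRdX Flush; mem=62
  op9 P0: store L1 := 63 → M/I/I on L1; bus BusRdX Flush; mem=70
  op10 P1: load  L5 → I/M/I on L5; bus (none); mem=62
  op11 P0: store L5 := 82 → M/I/I on L5; bus BusRdX Flush; mem=30
  op12 P0: store L5 := 18 → M/I/I on L5; bus (none); mem=30
  op13 P2: load  L5 → O/I/S on L5; bus BusRd; mem=30
  op14 P1: load  L5 → O/S/S on L5; bus BusRd; mem=30
  op15 P2: store L5 := 29 → I/I/M on L5; bus BusUpgr Flush; mem=18
  op16 P2: load  L5 → I/I/M on L5; bus (none); mem=18
  op17 P1: load  L5 → I/S/O on L5; bus BusRd; mem=18
  op18 P1: store L5 := 36 → I/M/I on L5; bus BusUpgr Flush; mem=29
  op19 P0: load  L5 → S/O/I on L5; bus BusRd; mem=29
  op20 P2: load  L5 → S/O/S on L5; bus BusRd; mem=29
  op21 P0: store L5 := 29 → M/I/I on L5; bus BusUpgr Flush; mem=36
  op22 P0: load  L3 → S/I/O on L3; bus BusRd; mem=80
  op23 P2: load  L5 → O/I/S on L5; bus BusRd; mem=36
  op24 P2: load  L2 → I/I/E on L2; bus BusRd; mem=10
  op25 P1: store L5 := 50 → I/M/I on L5; bus BusRdX Flush; mem=29

invalidations = 4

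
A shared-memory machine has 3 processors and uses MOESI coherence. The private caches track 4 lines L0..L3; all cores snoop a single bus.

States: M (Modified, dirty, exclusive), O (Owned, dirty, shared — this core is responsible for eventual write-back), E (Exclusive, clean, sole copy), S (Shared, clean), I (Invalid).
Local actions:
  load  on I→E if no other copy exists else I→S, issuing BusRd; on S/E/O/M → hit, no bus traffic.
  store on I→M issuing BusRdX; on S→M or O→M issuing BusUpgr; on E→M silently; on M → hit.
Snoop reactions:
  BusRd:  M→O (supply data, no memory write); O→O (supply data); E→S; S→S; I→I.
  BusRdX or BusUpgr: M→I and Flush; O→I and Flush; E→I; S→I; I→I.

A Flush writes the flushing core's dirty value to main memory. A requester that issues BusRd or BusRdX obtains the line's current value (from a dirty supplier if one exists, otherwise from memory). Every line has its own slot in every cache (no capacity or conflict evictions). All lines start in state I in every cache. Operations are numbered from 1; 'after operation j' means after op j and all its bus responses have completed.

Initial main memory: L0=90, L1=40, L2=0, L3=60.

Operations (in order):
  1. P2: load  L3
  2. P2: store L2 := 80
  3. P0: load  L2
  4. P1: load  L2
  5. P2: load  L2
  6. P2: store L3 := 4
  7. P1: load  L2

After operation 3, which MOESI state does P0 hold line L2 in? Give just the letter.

[1] P2: load  L3 | P0:I, P1:I, P2:E(60) | bus: BusRd
[2] P2: store L2 := 80 | P0:I, P1:I, P2:M(80) | bus: BusRdX
[3] P0: load  L2 | P0:S(80), P1:I, P2:O(80) | bus: BusRd
[4] P1: load  L2 | P0:S(80), P1:S(80), P2:O(80) | bus: BusRd
[5] P2: load  L2 | P0:S(80), P1:S(80), P2:O(80) | bus: none
[6] P2: store L3 := 4 | P0:I, P1:I, P2:M(4) | bus: none
[7] P1: load  L2 | P0:S(80), P1:S(80), P2:O(80) | bus: none

state = S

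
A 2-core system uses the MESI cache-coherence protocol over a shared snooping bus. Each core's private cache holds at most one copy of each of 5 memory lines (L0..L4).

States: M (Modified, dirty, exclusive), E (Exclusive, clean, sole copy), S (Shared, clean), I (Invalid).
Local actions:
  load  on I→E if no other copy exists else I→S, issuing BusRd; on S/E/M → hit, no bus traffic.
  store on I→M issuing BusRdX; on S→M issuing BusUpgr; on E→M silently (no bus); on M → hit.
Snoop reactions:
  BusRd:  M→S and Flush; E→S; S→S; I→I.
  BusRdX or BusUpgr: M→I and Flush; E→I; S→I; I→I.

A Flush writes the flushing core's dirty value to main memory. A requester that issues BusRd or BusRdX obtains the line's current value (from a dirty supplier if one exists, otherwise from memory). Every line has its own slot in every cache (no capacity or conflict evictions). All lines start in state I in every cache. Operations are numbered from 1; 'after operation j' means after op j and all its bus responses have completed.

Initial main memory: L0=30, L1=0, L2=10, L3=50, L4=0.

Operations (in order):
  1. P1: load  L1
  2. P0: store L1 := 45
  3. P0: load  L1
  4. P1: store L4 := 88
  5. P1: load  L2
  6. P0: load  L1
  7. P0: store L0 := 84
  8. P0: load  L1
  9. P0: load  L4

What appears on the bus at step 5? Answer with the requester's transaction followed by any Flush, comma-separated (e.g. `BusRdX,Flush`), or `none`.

bus = BusRd

step 1: P1: load  L1  ⟶  IE  (L1)  txn=BusRd  M[L1]=0
step 2: P0: store L1 := 45  ⟶  MI  (L1)  txn=BusRdX  M[L1]=0
step 3: P0: load  L1  ⟶  MI  (L1)  txn=∅  M[L1]=0
step 4: P1: store L4 := 88  ⟶  IM  (L4)  txn=BusRdX  M[L4]=0
step 5: P1: load  L2  ⟶  IE  (L2)  txn=BusRd  M[L2]=10
step 6: P0: load  L1  ⟶  MI  (L1)  txn=∅  M[L1]=0
step 7: P0: store L0 := 84  ⟶  MI  (L0)  txn=BusRdX  M[L0]=30
step 8: P0: load  L1  ⟶  MI  (L1)  txn=∅  M[L1]=0
step 9: P0: load  L4  ⟶  SS  (L4)  txn=BusRd+Flush  M[L4]=88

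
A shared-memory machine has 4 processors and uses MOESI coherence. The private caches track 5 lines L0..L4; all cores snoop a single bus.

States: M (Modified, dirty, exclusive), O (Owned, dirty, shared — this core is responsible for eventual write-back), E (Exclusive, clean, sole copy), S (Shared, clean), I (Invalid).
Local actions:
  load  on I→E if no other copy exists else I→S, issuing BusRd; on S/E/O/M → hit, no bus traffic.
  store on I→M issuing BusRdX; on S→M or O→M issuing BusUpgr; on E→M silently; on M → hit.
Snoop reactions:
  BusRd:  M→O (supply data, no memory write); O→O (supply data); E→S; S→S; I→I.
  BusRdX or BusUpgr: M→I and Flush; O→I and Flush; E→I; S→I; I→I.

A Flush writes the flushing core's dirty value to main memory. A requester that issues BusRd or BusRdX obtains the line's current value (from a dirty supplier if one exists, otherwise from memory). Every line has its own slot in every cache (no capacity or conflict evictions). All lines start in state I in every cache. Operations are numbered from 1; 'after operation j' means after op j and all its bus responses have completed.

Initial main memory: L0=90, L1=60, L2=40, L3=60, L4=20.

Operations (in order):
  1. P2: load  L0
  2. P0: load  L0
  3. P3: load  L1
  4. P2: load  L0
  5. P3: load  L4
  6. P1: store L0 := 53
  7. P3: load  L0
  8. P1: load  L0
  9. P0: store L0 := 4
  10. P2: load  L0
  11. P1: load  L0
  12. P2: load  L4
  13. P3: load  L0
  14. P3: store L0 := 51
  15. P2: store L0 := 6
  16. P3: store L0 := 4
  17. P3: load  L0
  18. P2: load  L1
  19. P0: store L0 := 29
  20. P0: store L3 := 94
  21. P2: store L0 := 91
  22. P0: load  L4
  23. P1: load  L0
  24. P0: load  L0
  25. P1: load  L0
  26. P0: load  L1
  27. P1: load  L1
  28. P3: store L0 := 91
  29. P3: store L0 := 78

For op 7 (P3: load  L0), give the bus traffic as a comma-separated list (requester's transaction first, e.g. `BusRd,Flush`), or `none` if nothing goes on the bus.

[1] P2: load  L0 | P0:I, P1:I, P2:E(90), P3:I | bus: BusRd
[2] P0: load  L0 | P0:S(90), P1:I, P2:S(90), P3:I | bus: BusRd
[3] P3: load  L1 | P0:I, P1:I, P2:I, P3:E(60) | bus: BusRd
[4] P2: load  L0 | P0:S(90), P1:I, P2:S(90), P3:I | bus: none
[5] P3: load  L4 | P0:I, P1:I, P2:I, P3:E(20) | bus: BusRd
[6] P1: store L0 := 53 | P0:I, P1:M(53), P2:I, P3:I | bus: BusRdX
[7] P3: load  L0 | P0:I, P1:O(53), P2:I, P3:S(53) | bus: BusRd
[8] P1: load  L0 | P0:I, P1:O(53), P2:I, P3:S(53) | bus: none
[9] P0: store L0 := 4 | P0:M(4), P1:I, P2:I, P3:I | bus: BusRdX,Flush
[10] P2: load  L0 | P0:O(4), P1:I, P2:S(4), P3:I | bus: BusRd
[11] P1: load  L0 | P0:O(4), P1:S(4), P2:S(4), P3:I | bus: BusRd
[12] P2: load  L4 | P0:I, P1:I, P2:S(20), P3:S(20) | bus: BusRd
[13] P3: load  L0 | P0:O(4), P1:S(4), P2:S(4), P3:S(4) | bus: BusRd
[14] P3: store L0 := 51 | P0:I, P1:I, P2:I, P3:M(51) | bus: BusUpgr,Flush
[15] P2: store L0 := 6 | P0:I, P1:I, P2:M(6), P3:I | bus: BusRdX,Flush
[16] P3: store L0 := 4 | P0:I, P1:I, P2:I, P3:M(4) | bus: BusRdX,Flush
[17] P3: load  L0 | P0:I, P1:I, P2:I, P3:M(4) | bus: none
[18] P2: load  L1 | P0:I, P1:I, P2:S(60), P3:S(60) | bus: BusRd
[19] P0: store L0 := 29 | P0:M(29), P1:I, P2:I, P3:I | bus: BusRdX,Flush
[20] P0: store L3 := 94 | P0:M(94), P1:I, P2:I, P3:I | bus: BusRdX
[21] P2: store L0 := 91 | P0:I, P1:I, P2:M(91), P3:I | bus: BusRdX,Flush
[22] P0: load  L4 | P0:S(20), P1:I, P2:S(20), P3:S(20) | bus: BusRd
[23] P1: load  L0 | P0:I, P1:S(91), P2:O(91), P3:I | bus: BusRd
[24] P0: load  L0 | P0:S(91), P1:S(91), P2:O(91), P3:I | bus: BusRd
[25] P1: load  L0 | P0:S(91), P1:S(91), P2:O(91), P3:I | bus: none
[26] P0: load  L1 | P0:S(60), P1:I, P2:S(60), P3:S(60) | bus: BusRd
[27] P1: load  L1 | P0:S(60), P1:S(60), P2:S(60), P3:S(60) | bus: BusRd
[28] P3: store L0 := 91 | P0:I, P1:I, P2:I, P3:M(91) | bus: BusRdX,Flush
[29] P3: store L0 := 78 | P0:I, P1:I, P2:I, P3:M(78) | bus: none

bus = BusRd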